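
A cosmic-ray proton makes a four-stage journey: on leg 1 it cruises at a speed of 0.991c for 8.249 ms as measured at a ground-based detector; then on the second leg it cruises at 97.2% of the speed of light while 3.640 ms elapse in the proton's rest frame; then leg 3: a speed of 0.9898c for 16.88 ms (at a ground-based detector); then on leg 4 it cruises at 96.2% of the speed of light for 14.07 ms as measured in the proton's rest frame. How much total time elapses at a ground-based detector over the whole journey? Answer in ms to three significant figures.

Leg 1: 8.249 ms is already measured at a ground-based detector.
Leg 2: β = 0.972; γ = 1/√(1 − 0.972²) = 1/√0.05522 = 4.256; Δt_2 = 4.256 × 3.640 = 15.49 ms.
Leg 3: 16.88 ms is already measured at a ground-based detector.
Leg 4: β = 0.962; γ = 1/√(1 − 0.962²) = 1/√0.07456 = 3.662; Δt_4 = 3.662 × 14.07 = 51.53 ms.
Total: 8.249 + 15.49 + 16.88 + 51.53 ms.

Δt = 92.1 ms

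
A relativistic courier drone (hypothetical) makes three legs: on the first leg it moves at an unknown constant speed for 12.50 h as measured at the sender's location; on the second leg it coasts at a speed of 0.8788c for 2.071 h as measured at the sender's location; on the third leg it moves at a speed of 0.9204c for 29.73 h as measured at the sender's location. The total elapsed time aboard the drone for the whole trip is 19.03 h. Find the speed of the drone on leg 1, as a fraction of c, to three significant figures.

Leg 1: speed unknown; τ_1 = 12.50/γ_1.
Leg 2: γ = 1/√(1 − 0.8788²) = 1/√0.2277 = 2.096; τ_2 = 2.071/2.096 = 0.9883 h.
Leg 3: γ = 1/√(1 − 0.9204²) = 1/√0.1529 = 2.558; τ_3 = 29.73/2.558 = 11.62 h.
Total proper time: τ_1 + 0.9883 + 11.62 = 19.03, so τ_1 = 19.03 − 12.61 = 6.418 h.
γ_1 = 12.50/6.418 = 1.948; β = √(1 − 1/γ²) = √0.7364.

β = 0.858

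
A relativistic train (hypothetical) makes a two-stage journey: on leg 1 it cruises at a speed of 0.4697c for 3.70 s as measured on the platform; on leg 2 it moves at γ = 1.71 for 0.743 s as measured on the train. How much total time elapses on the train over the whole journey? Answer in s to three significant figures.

Leg 1: γ = 1/√(1 − 0.4697²) = 1/√0.7794 = 1.133; τ_1 = 3.70/1.133 = 3.266 s.
Leg 2: 0.743 s is already measured on the train.
Total: 3.266 + 0.7430 s.

τ = 4.01 s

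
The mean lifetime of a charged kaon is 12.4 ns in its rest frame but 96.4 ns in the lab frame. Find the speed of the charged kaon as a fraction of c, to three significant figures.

β = 0.992

γ = Δt/τ₀ = 96.4/12.4 = 7.774
β = √(1 − 1/γ²) = √(1 − 0.01655) = √0.9835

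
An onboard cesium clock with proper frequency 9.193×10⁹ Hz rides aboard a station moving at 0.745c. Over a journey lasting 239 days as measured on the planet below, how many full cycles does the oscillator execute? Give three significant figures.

γ = 1/√(1 − 0.745²) = 1/√0.4450 = 1.499
The oscillator's own cycle count is N = f × τ where τ is the proper time aboard the station. τ = Δt/γ = 239/1.499 = 159.4 days = 1.377×10⁷ s.
N = 9.193×10⁹ × 1.377×10⁷ = 1.266×10¹⁷.

N = 1.27×10¹⁷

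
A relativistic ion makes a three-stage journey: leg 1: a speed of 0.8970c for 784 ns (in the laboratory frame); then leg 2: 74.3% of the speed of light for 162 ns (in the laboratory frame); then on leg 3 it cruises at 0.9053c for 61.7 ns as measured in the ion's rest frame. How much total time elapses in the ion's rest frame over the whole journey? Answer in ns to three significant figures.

Leg 1: γ = 1/√(1 − 0.8970²) = 1/√0.1954 = 2.262; τ_1 = 784/2.262 = 346.6 ns.
Leg 2: β = 0.743; γ = 1/√(1 − 0.743²) = 1/√0.4480 = 1.494; τ_2 = 162/1.494 = 108.4 ns.
Leg 3: 61.7 ns is already measured in the ion's rest frame.
Total: 346.6 + 108.4 + 61.70 ns.

τ = 517 ns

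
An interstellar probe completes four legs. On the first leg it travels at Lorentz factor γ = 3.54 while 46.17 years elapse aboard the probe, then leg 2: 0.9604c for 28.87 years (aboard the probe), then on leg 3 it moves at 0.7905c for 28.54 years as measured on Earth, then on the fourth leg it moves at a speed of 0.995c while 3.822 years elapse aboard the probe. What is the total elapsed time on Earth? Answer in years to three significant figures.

Δt = 334 years

Leg 1: γ = 3.54; Δt_1 = 3.540 × 46.17 = 163.4 years.
Leg 2: γ = 1/√(1 − 0.9604²) = 1/√0.07763 = 3.589; Δt_2 = 3.589 × 28.87 = 103.6 years.
Leg 3: 28.54 years is already measured on Earth.
Leg 4: γ = 1/√(1 − 0.995²) = 1/√0.009975 = 10.01; Δt_4 = 10.01 × 3.822 = 38.27 years.
Total: 163.4 + 103.6 + 28.54 + 38.27 years.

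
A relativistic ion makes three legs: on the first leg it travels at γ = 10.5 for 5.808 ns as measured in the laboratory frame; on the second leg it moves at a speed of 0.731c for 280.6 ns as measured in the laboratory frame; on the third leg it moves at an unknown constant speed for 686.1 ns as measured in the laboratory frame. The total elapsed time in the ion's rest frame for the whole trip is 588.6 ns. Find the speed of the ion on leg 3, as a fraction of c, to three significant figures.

β = 0.816

Leg 1: γ = 10.5; τ_1 = 5.808/10.50 = 0.5531 ns.
Leg 2: γ = 1/√(1 − 0.731²) = 1/√0.4656 = 1.465; τ_2 = 280.6/1.465 = 191.5 ns.
Leg 3: speed unknown; τ_3 = 686.1/γ_3.
Total proper time: 0.5531 + 191.5 + τ_3 = 588.6, so τ_3 = 588.6 − 192.0 = 396.6 ns.
γ_3 = 686.1/396.6 = 1.730; β = √(1 − 1/γ²) = √0.6659.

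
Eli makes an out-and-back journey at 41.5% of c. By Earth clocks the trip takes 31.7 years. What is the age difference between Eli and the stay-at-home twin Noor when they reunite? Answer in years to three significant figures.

β = 0.415; γ = 1/√(1 − 0.415²) = 1/√0.8278 = 1.099
Eli's elapsed proper time: τ = 31.7/1.099 = 28.84 years.
Age gap = Δt − τ = 31.7 − 28.84 years.

Δt − τ = 2.86 years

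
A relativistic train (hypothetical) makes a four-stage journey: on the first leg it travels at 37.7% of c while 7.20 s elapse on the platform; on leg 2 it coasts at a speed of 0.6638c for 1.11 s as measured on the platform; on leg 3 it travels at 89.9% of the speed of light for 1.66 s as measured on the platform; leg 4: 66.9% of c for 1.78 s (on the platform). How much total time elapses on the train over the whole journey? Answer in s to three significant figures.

τ = 9.55 s

Leg 1: β = 0.377; γ = 1/√(1 − 0.377²) = 1/√0.8579 = 1.080; τ_1 = 7.20/1.080 = 6.669 s.
Leg 2: γ = 1/√(1 − 0.6638²) = 1/√0.5594 = 1.337; τ_2 = 1.11/1.337 = 0.8302 s.
Leg 3: β = 0.899; γ = 1/√(1 − 0.899²) = 1/√0.1918 = 2.283; τ_3 = 1.66/2.283 = 0.7270 s.
Leg 4: β = 0.669; γ = 1/√(1 − 0.669²) = 1/√0.5524 = 1.345; τ_4 = 1.78/1.345 = 1.323 s.
Total: 6.669 + 0.8302 + 0.7270 + 1.323 s.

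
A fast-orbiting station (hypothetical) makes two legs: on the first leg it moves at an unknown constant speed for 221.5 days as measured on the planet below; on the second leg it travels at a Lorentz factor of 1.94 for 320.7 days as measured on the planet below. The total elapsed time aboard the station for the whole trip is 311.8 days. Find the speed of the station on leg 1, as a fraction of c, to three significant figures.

Leg 1: speed unknown; τ_1 = 221.5/γ_1.
Leg 2: γ = 1.94; τ_2 = 320.7/1.940 = 165.3 days.
Total proper time: τ_1 + 165.3 = 311.8, so τ_1 = 311.8 − 165.3 = 146.5 days.
γ_1 = 221.5/146.5 = 1.512; β = √(1 − 1/γ²) = √0.5626.

β = 0.750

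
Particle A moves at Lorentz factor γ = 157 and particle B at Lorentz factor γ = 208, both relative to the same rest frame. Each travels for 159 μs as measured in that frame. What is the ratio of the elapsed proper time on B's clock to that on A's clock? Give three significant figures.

A: γ = 157. B: γ = 208.
τ_A/τ_B = γ_B/γ_A = 208.0/157.0 = 1.325, so τ_B/τ_A = 0.7548.

τ_B/τ_A = 0.755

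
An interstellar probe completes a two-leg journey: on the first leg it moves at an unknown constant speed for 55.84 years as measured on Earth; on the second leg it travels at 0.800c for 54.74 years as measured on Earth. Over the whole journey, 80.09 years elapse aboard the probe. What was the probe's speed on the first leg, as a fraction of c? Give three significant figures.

β = 0.533

Leg 1: speed unknown; τ_1 = 55.84/γ_1.
Leg 2: γ = 1/√(1 − 0.800²) = 5/3 ≈ 1.667; τ_2 = 54.74/1.667 = 32.84 years.
Total proper time: τ_1 + 32.84 = 80.09, so τ_1 = 80.09 − 32.84 = 47.25 years.
γ_1 = 55.84/47.25 = 1.182; β = √(1 − 1/γ²) = √0.2841.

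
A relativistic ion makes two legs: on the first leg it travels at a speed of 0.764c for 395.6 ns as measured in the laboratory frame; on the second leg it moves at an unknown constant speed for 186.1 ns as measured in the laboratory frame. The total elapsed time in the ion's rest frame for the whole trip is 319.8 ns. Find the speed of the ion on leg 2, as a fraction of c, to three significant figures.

Leg 1: γ = 1/√(1 − 0.764²) = 1/√0.4163 = 1.550; τ_1 = 395.6/1.550 = 255.2 ns.
Leg 2: speed unknown; τ_2 = 186.1/γ_2.
Total proper time: 255.2 + τ_2 = 319.8, so τ_2 = 319.8 − 255.2 = 64.55 ns.
γ_2 = 186.1/64.55 = 2.883; β = √(1 − 1/γ²) = √0.8797.

β = 0.938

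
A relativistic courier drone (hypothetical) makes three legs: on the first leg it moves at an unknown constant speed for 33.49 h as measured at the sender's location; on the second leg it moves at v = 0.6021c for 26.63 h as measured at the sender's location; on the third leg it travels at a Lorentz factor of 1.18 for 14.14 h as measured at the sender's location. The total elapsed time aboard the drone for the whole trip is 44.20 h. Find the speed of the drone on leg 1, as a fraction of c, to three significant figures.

β = 0.945

Leg 1: speed unknown; τ_1 = 33.49/γ_1.
Leg 2: γ = 1/√(1 − 0.6021²) = 1/√0.6375 = 1.252; τ_2 = 26.63/1.252 = 21.26 h.
Leg 3: γ = 1.18; τ_3 = 14.14/1.180 = 11.98 h.
Total proper time: τ_1 + 21.26 + 11.98 = 44.20, so τ_1 = 44.20 − 33.24 = 10.96 h.
γ_1 = 33.49/10.96 = 3.057; β = √(1 − 1/γ²) = √0.8930.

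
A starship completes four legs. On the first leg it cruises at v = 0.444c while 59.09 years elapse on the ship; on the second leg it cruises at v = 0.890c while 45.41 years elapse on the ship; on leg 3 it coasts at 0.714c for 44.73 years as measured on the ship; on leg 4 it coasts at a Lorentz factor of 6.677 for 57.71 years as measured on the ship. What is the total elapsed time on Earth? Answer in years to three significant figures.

Δt = 615 years

Leg 1: γ = 1/√(1 − 0.444²) = 1/√0.8029 = 1.116; Δt_1 = 1.116 × 59.09 = 65.95 years.
Leg 2: γ = 1/√(1 − 0.890²) = 1/√0.2079 = 2.193; Δt_2 = 2.193 × 45.41 = 99.59 years.
Leg 3: γ = 1/√(1 − 0.714²) = 1/√0.4902 = 1.428; Δt_3 = 1.428 × 44.73 = 63.89 years.
Leg 4: γ = 6.677; Δt_4 = 6.677 × 57.71 = 385.3 years.
Total: 65.95 + 99.59 + 63.89 + 385.3 years.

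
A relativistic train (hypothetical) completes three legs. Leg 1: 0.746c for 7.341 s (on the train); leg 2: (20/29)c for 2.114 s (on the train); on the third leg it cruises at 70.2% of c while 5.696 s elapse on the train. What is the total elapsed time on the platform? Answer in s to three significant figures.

Δt = 21.9 s

Leg 1: γ = 1/√(1 − 0.746²) = 1/√0.4435 = 1.502; Δt_1 = 1.502 × 7.341 = 11.02 s.
Leg 2: γ = 1/√(1 − (20/29)²) = 29/21 ≈ 1.381; Δt_2 = 1.381 × 2.114 = 2.919 s.
Leg 3: β = 0.702; γ = 1/√(1 − 0.702²) = 1/√0.5072 = 1.404; Δt_3 = 1.404 × 5.696 = 7.998 s.
Total: 11.02 + 2.919 + 7.998 s.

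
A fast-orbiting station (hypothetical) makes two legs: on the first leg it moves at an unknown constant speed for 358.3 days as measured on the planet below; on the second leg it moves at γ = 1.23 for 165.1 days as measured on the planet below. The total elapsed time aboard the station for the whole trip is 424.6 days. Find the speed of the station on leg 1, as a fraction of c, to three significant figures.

β = 0.586

Leg 1: speed unknown; τ_1 = 358.3/γ_1.
Leg 2: γ = 1.23; τ_2 = 165.1/1.230 = 134.2 days.
Total proper time: τ_1 + 134.2 = 424.6, so τ_1 = 424.6 − 134.2 = 290.4 days.
γ_1 = 358.3/290.4 = 1.234; β = √(1 − 1/γ²) = √0.3432.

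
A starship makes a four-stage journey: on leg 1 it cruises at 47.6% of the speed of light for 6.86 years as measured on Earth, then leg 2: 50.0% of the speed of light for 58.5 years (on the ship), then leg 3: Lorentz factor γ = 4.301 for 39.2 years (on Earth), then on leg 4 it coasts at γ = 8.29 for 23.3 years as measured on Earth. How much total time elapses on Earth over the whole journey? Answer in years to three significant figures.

Leg 1: 6.86 years is already measured on Earth.
Leg 2: β = 0.500; γ = 1/√(1 − 0.500²) = 1/√0.7500 = 1.155; Δt_2 = 1.155 × 58.5 = 67.55 years.
Leg 3: 39.2 years is already measured on Earth.
Leg 4: 23.3 years is already measured on Earth.
Total: 6.860 + 67.55 + 39.20 + 23.30 years.

Δt = 137 years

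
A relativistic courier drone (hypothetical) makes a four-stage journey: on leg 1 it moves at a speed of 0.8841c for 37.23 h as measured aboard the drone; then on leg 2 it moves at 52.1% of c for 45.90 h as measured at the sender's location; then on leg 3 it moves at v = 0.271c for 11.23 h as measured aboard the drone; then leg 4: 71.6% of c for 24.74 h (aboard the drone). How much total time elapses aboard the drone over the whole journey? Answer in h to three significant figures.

Leg 1: 37.23 h is already measured aboard the drone.
Leg 2: β = 0.521; γ = 1/√(1 − 0.521²) = 1/√0.7286 = 1.172; τ_2 = 45.90/1.172 = 39.18 h.
Leg 3: 11.23 h is already measured aboard the drone.
Leg 4: 24.74 h is already measured aboard the drone.
Total: 37.23 + 39.18 + 11.23 + 24.74 h.

τ = 112 h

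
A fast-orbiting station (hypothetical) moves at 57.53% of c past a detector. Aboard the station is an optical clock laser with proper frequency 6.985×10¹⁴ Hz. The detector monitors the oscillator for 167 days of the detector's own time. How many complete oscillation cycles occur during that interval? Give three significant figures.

N = 8.24×10²¹

β = 0.5753; γ = 1/√(1 − 0.5753²) = 1/√0.6690 = 1.223
During 167 days of lab time, the oscillator's proper time advances by τ = Δt/γ = 167/1.223 = 136.6 days = 1.180×10⁷ s.
N = f × τ = 6.985×10¹⁴ × 1.180×10⁷ = 8.244×10²¹.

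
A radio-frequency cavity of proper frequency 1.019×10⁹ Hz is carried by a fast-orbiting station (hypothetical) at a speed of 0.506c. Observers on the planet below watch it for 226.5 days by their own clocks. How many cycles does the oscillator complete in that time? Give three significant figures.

N = 1.72×10¹⁶

γ = 1/√(1 − 0.506²) = 1/√0.7440 = 1.159
During 226.5 days of lab time, the oscillator's proper time advances by τ = Δt/γ = 226.5/1.159 = 195.4 days = 1.688×10⁷ s.
N = f × τ = 1.019×10⁹ × 1.688×10⁷ = 1.720×10¹⁶.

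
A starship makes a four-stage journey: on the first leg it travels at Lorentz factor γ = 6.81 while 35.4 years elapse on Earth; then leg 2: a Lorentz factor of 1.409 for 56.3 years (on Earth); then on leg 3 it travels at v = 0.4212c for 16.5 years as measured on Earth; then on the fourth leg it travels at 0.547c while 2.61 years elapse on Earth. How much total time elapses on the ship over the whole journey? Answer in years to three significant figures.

τ = 62.3 years

Leg 1: γ = 6.81; τ_1 = 35.4/6.810 = 5.198 years.
Leg 2: γ = 1.409; τ_2 = 56.3/1.409 = 39.96 years.
Leg 3: γ = 1/√(1 − 0.4212²) = 1/√0.8226 = 1.103; τ_3 = 16.5/1.103 = 14.96 years.
Leg 4: γ = 1/√(1 − 0.547²) = 1/√0.7008 = 1.195; τ_4 = 2.61/1.195 = 2.185 years.
Total: 5.198 + 39.96 + 14.96 + 2.185 years.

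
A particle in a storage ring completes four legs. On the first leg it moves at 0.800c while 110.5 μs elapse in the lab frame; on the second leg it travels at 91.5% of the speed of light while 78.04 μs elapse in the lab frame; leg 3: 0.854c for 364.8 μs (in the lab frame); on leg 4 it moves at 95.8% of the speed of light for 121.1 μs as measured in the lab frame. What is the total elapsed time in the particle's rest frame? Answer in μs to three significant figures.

Leg 1: γ = 1/√(1 − 0.800²) = 5/3 ≈ 1.667; τ_1 = 110.5/1.667 = 66.30 μs.
Leg 2: β = 0.915; γ = 1/√(1 − 0.915²) = 1/√0.1628 = 2.479; τ_2 = 78.04/2.479 = 31.49 μs.
Leg 3: γ = 1/√(1 − 0.854²) = 1/√0.2707 = 1.922; τ_3 = 364.8/1.922 = 189.8 μs.
Leg 4: β = 0.958; γ = 1/√(1 − 0.958²) = 1/√0.08224 = 3.487; τ_4 = 121.1/3.487 = 34.73 μs.
Total: 66.30 + 31.49 + 189.8 + 34.73 μs.

τ = 322 μs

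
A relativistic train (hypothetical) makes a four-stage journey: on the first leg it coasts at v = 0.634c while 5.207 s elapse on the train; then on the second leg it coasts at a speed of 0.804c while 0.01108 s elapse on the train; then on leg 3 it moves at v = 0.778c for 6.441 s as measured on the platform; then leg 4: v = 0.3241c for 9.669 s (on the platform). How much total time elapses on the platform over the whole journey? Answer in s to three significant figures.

Leg 1: γ = 1/√(1 − 0.634²) = 1/√0.5980 = 1.293; Δt_1 = 1.293 × 5.207 = 6.733 s.
Leg 2: γ = 1/√(1 − 0.804²) = 1/√0.3536 = 1.682; Δt_2 = 1.682 × 0.01108 = 0.01863 s.
Leg 3: 6.441 s is already measured on the platform.
Leg 4: 9.669 s is already measured on the platform.
Total: 6.733 + 0.01863 + 6.441 + 9.669 s.

Δt = 22.9 s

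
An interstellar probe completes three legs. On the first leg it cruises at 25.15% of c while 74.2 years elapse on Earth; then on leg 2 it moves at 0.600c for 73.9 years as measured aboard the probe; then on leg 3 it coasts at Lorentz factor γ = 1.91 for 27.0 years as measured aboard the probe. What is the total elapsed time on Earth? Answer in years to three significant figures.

Δt = 218 years

Leg 1: 74.2 years is already measured on Earth.
Leg 2: γ = 1/√(1 − 0.600²) = 5/4 = 1.250; Δt_2 = 1.250 × 73.9 = 92.38 years.
Leg 3: γ = 1.91; Δt_3 = 1.910 × 27.0 = 51.57 years.
Total: 74.20 + 92.38 + 51.57 years.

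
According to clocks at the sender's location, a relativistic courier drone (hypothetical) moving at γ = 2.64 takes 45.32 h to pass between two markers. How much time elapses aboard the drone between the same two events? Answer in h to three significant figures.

γ = 2.64
The interval measured at the sender's location is the dilated one; the clock aboard the drone measures the proper time τ = Δt/γ = 45.32/2.640 h.

τ = 17.2 h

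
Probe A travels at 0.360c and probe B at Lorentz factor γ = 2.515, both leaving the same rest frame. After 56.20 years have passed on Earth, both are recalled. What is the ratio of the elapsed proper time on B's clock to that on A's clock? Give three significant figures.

τ_B/τ_A = 0.426

A: γ = 1/√(1 − 0.360²) = 1/√0.8704 = 1.072. B: γ = 2.515.
τ_A/τ_B = γ_B/γ_A = 2.515/1.072 = 2.346, so τ_B/τ_A = 0.4262.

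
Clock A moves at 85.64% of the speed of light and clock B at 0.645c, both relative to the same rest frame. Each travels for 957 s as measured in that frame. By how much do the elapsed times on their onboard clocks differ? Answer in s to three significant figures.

A: β = 0.8564; γ = 1/√(1 − 0.8564²) = 1/√0.2666 = 1.937; τ_A = 957/1.937 = 494.1 s.
B: γ = 1/√(1 − 0.645²) = 1/√0.5840 = 1.309; τ_B = 957/1.309 = 731.3 s.

|τ_A − τ_B| = 237 s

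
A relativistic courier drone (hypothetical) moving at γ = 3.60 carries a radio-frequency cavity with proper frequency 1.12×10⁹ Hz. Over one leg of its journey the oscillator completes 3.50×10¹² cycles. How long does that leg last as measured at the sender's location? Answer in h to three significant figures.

Δt = 3.12 h

γ = 3.60
Proper time for N cycles: τ = N/f = 3.50×10¹²/(1.12×10⁹) = 3.125×10³ s = 0.8681 h.
Lab-frame duration Δt = γτ = 3.600 × 0.8681 = 3.125 h.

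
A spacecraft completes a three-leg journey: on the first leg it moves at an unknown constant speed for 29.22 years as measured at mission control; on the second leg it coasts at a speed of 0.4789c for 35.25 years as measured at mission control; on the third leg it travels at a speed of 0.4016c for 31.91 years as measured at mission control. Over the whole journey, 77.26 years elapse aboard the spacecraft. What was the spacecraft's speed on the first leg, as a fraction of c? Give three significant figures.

β = 0.811

Leg 1: speed unknown; τ_1 = 29.22/γ_1.
Leg 2: γ = 1/√(1 − 0.4789²) = 1/√0.7707 = 1.139; τ_2 = 35.25/1.139 = 30.94 years.
Leg 3: γ = 1/√(1 − 0.4016²) = 1/√0.8387 = 1.092; τ_3 = 31.91/1.092 = 29.22 years.
Total proper time: τ_1 + 30.94 + 29.22 = 77.26, so τ_1 = 77.26 − 60.17 = 17.09 years.
γ_1 = 29.22/17.09 = 1.710; β = √(1 − 1/γ²) = √0.6579.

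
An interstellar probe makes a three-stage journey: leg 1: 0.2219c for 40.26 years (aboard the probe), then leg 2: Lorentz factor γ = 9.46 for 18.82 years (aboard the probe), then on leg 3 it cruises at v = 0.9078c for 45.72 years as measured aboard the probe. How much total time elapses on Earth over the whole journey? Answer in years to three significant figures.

Δt = 328 years

Leg 1: γ = 1/√(1 − 0.2219²) = 1/√0.9508 = 1.026; Δt_1 = 1.026 × 40.26 = 41.29 years.
Leg 2: γ = 9.46; Δt_2 = 9.460 × 18.82 = 178.0 years.
Leg 3: γ = 1/√(1 − 0.9078²) = 1/√0.1759 = 2.384; Δt_3 = 2.384 × 45.72 = 109.0 years.
Total: 41.29 + 178.0 + 109.0 years.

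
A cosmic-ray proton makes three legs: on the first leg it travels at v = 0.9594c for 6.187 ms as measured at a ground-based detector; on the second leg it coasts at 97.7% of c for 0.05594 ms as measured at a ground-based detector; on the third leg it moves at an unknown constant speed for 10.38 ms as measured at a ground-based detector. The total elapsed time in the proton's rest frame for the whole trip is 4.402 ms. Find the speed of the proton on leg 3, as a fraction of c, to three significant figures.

β = 0.967

Leg 1: γ = 1/√(1 − 0.9594²) = 1/√0.07955 = 3.545; τ_1 = 6.187/3.545 = 1.745 ms.
Leg 2: β = 0.977; γ = 1/√(1 − 0.977²) = 1/√0.04547 = 4.690; τ_2 = 0.05594/4.690 = 0.01193 ms.
Leg 3: speed unknown; τ_3 = 10.38/γ_3.
Total proper time: 1.745 + 0.01193 + τ_3 = 4.402, so τ_3 = 4.402 − 1.757 = 2.645 ms.
γ_3 = 10.38/2.645 = 3.924; β = √(1 − 1/γ²) = √0.9351.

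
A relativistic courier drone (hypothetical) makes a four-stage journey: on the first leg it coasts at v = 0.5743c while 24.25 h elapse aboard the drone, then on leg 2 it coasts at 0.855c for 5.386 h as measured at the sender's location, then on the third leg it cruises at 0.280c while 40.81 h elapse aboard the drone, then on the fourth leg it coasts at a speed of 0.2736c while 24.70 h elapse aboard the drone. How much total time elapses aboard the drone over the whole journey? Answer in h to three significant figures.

Leg 1: 24.25 h is already measured aboard the drone.
Leg 2: γ = 1/√(1 − 0.855²) = 1/√0.2690 = 1.928; τ_2 = 5.386/1.928 = 2.793 h.
Leg 3: 40.81 h is already measured aboard the drone.
Leg 4: 24.70 h is already measured aboard the drone.
Total: 24.25 + 2.793 + 40.81 + 24.70 h.

τ = 92.6 h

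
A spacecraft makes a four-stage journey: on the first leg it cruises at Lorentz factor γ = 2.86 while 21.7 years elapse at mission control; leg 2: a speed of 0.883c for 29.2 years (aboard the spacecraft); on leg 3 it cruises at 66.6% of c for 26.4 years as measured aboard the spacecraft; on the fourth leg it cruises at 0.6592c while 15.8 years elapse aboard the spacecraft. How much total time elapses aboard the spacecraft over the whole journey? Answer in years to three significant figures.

Leg 1: γ = 2.86; τ_1 = 21.7/2.860 = 7.587 years.
Leg 2: 29.2 years is already measured aboard the spacecraft.
Leg 3: 26.4 years is already measured aboard the spacecraft.
Leg 4: 15.8 years is already measured aboard the spacecraft.
Total: 7.587 + 29.20 + 26.40 + 15.80 years.

τ = 79.0 years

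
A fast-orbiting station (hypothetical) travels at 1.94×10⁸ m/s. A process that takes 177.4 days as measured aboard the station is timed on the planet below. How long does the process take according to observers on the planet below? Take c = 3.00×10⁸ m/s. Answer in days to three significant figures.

Δt = 233 days

β = 1.94×10⁸/3.00×10⁸ = 0.6467; γ = 1/√(1 − 0.6467²) = 1.311
The interval measured aboard the station is the proper time (both events occur at the same place in that frame); the lab-frame interval is Δt = γτ = 1.311 × 177.4 days.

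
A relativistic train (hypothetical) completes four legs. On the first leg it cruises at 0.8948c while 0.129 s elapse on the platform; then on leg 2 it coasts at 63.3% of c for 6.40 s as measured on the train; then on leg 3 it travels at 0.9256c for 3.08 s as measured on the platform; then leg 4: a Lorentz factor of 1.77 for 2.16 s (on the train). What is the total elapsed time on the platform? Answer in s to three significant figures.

Δt = 15.3 s

Leg 1: 0.129 s is already measured on the platform.
Leg 2: β = 0.633; γ = 1/√(1 − 0.633²) = 1/√0.5993 = 1.292; Δt_2 = 1.292 × 6.40 = 8.267 s.
Leg 3: 3.08 s is already measured on the platform.
Leg 4: γ = 1.77; Δt_4 = 1.770 × 2.16 = 3.823 s.
Total: 0.1290 + 8.267 + 3.080 + 3.823 s.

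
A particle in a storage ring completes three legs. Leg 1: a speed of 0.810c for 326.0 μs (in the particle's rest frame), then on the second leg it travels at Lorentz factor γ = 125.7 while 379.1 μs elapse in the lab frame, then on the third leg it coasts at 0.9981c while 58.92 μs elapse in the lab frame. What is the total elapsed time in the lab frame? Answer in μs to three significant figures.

Leg 1: γ = 1/√(1 − 0.810²) = 1/√0.3439 = 1.705; Δt_1 = 1.705 × 326.0 = 555.9 μs.
Leg 2: 379.1 μs is already measured in the lab frame.
Leg 3: 58.92 μs is already measured in the lab frame.
Total: 555.9 + 379.1 + 58.92 μs.

Δt = 994 μs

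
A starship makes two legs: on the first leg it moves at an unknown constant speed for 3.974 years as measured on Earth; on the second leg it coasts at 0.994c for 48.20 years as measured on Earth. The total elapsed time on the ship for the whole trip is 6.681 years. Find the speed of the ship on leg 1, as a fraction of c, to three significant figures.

Leg 1: speed unknown; τ_1 = 3.974/γ_1.
Leg 2: γ = 1/√(1 − 0.994²) = 1/√0.01196 = 9.142; τ_2 = 48.20/9.142 = 5.272 years.
Total proper time: τ_1 + 5.272 = 6.681, so τ_1 = 6.681 − 5.272 = 1.409 years.
γ_1 = 3.974/1.409 = 2.821; β = √(1 − 1/γ²) = √0.8743.

β = 0.935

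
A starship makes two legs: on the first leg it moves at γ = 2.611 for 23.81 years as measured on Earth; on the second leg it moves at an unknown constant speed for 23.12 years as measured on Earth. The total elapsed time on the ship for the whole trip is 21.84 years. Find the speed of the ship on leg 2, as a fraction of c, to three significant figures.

Leg 1: γ = 2.611; τ_1 = 23.81/2.611 = 9.119 years.
Leg 2: speed unknown; τ_2 = 23.12/γ_2.
Total proper time: 9.119 + τ_2 = 21.84, so τ_2 = 21.84 − 9.119 = 12.72 years.
γ_2 = 23.12/12.72 = 1.817; β = √(1 − 1/γ²) = √0.6973.

β = 0.835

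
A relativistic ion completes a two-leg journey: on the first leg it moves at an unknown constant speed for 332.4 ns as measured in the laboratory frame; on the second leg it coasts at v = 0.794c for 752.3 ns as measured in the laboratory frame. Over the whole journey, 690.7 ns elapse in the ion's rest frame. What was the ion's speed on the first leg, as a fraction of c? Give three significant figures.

β = 0.712

Leg 1: speed unknown; τ_1 = 332.4/γ_1.
Leg 2: γ = 1/√(1 − 0.794²) = 1/√0.3696 = 1.645; τ_2 = 752.3/1.645 = 457.3 ns.
Total proper time: τ_1 + 457.3 = 690.7, so τ_1 = 690.7 − 457.3 = 233.4 ns.
γ_1 = 332.4/233.4 = 1.424; β = √(1 − 1/γ²) = √0.5071.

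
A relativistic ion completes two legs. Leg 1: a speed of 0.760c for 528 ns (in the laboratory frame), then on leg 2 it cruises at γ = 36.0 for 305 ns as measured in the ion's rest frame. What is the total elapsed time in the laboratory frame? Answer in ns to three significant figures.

Δt = 1.15×10⁴ ns

Leg 1: 528 ns is already measured in the laboratory frame.
Leg 2: γ = 36.0; Δt_2 = 36.00 × 305 = 1.098×10⁴ ns.
Total: 528.0 + 1.098×10⁴ ns.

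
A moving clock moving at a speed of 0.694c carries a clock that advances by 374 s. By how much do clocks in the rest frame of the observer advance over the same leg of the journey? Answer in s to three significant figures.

γ = 1/√(1 − 0.694²) = 1/√0.5184 = 1.389
The interval measured on the moving clock is the proper time (both events occur at the same place in that frame); the lab-frame interval is Δt = γτ = 1.389 × 374 s.

Δt = 519 s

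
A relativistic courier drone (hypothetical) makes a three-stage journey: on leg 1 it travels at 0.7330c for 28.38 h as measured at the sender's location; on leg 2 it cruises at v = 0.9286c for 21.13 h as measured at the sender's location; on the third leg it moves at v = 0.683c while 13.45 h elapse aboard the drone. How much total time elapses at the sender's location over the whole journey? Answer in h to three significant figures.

Δt = 67.9 h

Leg 1: 28.38 h is already measured at the sender's location.
Leg 2: 21.13 h is already measured at the sender's location.
Leg 3: γ = 1/√(1 − 0.683²) = 1/√0.5335 = 1.369; Δt_3 = 1.369 × 13.45 = 18.41 h.
Total: 28.38 + 21.13 + 18.41 h.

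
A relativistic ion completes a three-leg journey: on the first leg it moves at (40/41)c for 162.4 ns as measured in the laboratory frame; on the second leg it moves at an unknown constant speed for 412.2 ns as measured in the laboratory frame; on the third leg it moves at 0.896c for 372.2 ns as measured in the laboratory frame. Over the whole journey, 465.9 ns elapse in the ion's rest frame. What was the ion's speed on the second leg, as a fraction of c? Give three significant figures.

Leg 1: γ = 1/√(1 − (40/41)²) = 41/9 ≈ 4.556; τ_1 = 162.4/4.556 = 35.65 ns.
Leg 2: speed unknown; τ_2 = 412.2/γ_2.
Leg 3: γ = 1/√(1 − 0.896²) = 1/√0.1972 = 2.252; τ_3 = 372.2/2.252 = 165.3 ns.
Total proper time: 35.65 + τ_2 + 165.3 = 465.9, so τ_2 = 465.9 − 200.9 = 265.0 ns.
γ_2 = 412.2/265.0 = 1.556; β = √(1 − 1/γ²) = √0.5868.

β = 0.766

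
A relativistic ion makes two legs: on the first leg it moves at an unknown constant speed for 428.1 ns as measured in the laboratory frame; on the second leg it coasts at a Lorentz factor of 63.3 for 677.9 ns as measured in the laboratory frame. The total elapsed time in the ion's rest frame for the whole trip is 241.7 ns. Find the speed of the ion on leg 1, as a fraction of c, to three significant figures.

Leg 1: speed unknown; τ_1 = 428.1/γ_1.
Leg 2: γ = 63.3; τ_2 = 677.9/63.30 = 10.71 ns.
Total proper time: τ_1 + 10.71 = 241.7, so τ_1 = 241.7 − 10.71 = 231.0 ns.
γ_1 = 428.1/231.0 = 1.853; β = √(1 − 1/γ²) = √0.7089.

β = 0.842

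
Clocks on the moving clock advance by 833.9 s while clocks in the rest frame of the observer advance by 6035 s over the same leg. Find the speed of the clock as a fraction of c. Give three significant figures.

v = 0.990c

The proper time is measured on the moving clock (both events occur at the clock's location); Δt is measured in the rest frame of the observer. γ = Δt/τ = 6035/833.9 = 7.237.
β = √(1 − 1/γ²) = √(1 − 0.01909) = √0.9809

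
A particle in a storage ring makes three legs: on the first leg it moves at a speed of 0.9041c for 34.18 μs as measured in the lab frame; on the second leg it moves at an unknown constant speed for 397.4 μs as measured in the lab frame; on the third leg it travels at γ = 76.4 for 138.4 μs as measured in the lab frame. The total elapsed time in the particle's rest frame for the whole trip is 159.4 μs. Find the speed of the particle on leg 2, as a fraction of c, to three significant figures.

β = 0.933

Leg 1: γ = 1/√(1 − 0.9041²) = 1/√0.1826 = 2.340; τ_1 = 34.18/2.340 = 14.61 μs.
Leg 2: speed unknown; τ_2 = 397.4/γ_2.
Leg 3: γ = 76.4; τ_3 = 138.4/76.40 = 1.812 μs.
Total proper time: 14.61 + τ_2 + 1.812 = 159.4, so τ_2 = 159.4 − 16.42 = 143.0 μs.
γ_2 = 397.4/143.0 = 2.779; β = √(1 − 1/γ²) = √0.8705.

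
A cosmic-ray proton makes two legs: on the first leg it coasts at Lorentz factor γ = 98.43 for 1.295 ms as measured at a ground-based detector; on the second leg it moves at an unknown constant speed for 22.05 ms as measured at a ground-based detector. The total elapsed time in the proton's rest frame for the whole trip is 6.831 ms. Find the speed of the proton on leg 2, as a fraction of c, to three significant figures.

Leg 1: γ = 98.43; τ_1 = 1.295/98.43 = 0.01316 ms.
Leg 2: speed unknown; τ_2 = 22.05/γ_2.
Total proper time: 0.01316 + τ_2 = 6.831, so τ_2 = 6.831 − 0.01316 = 6.818 ms.
γ_2 = 22.05/6.818 = 3.234; β = √(1 − 1/γ²) = √0.9044.

β = 0.951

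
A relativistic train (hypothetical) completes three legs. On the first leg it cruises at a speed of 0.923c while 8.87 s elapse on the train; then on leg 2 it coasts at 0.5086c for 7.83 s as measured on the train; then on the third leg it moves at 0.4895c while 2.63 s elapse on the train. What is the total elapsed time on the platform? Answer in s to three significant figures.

Δt = 35.2 s

Leg 1: γ = 1/√(1 − 0.923²) = 1/√0.1481 = 2.599; Δt_1 = 2.599 × 8.87 = 23.05 s.
Leg 2: γ = 1/√(1 − 0.5086²) = 1/√0.7413 = 1.161; Δt_2 = 1.161 × 7.83 = 9.094 s.
Leg 3: γ = 1/√(1 − 0.4895²) = 1/√0.7604 = 1.147; Δt_3 = 1.147 × 2.63 = 3.016 s.
Total: 23.05 + 9.094 + 3.016 s.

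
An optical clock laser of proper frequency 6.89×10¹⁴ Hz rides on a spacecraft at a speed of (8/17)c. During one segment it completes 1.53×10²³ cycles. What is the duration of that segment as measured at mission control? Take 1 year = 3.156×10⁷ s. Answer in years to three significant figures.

Δt = 7.97 years

γ = 1/√(1 − (8/17)²) = 17/15 ≈ 1.133
Proper time for N cycles: τ = N/f = 1.53×10²³/(6.89×10¹⁴) = 2.221×10⁸ s = 7.036 years.
Lab-frame duration Δt = γτ = 1.133 × 7.036 = 7.974 years.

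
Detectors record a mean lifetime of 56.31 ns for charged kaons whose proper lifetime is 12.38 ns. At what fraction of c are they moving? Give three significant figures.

γ = Δt/τ₀ = 56.31/12.38 = 4.548
β = √(1 − 1/γ²) = √(1 − 0.04834) = √0.9517

β = 0.976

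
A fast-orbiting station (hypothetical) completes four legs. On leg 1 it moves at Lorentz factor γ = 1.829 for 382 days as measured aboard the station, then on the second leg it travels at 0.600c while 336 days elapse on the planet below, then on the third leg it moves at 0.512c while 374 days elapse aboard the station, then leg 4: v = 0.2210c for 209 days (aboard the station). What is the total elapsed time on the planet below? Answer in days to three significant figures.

Leg 1: γ = 1.829; Δt_1 = 1.829 × 382 = 698.7 days.
Leg 2: 336 days is already measured on the planet below.
Leg 3: γ = 1/√(1 − 0.512²) = 1/√0.7379 = 1.164; Δt_3 = 1.164 × 374 = 435.4 days.
Leg 4: γ = 1/√(1 − 0.2210²) = 1/√0.9512 = 1.025; Δt_4 = 1.025 × 209 = 214.3 days.
Total: 698.7 + 336.0 + 435.4 + 214.3 days.

Δt = 1680 days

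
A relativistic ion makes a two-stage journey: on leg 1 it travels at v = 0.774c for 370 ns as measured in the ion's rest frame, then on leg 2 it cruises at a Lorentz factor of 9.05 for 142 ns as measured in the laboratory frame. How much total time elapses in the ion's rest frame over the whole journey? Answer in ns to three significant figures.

Leg 1: 370 ns is already measured in the ion's rest frame.
Leg 2: γ = 9.05; τ_2 = 142/9.050 = 15.69 ns.
Total: 370.0 + 15.69 ns.

τ = 386 ns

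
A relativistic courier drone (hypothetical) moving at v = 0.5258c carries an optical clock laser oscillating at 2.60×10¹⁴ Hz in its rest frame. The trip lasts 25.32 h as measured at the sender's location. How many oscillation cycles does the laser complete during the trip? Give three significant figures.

γ = 1/√(1 − 0.5258²) = 1/√0.7235 = 1.176
The oscillator's own cycle count is N = f × τ where τ is the proper time aboard the drone. τ = Δt/γ = 25.32/1.176 = 21.54 h = 7.753×10⁴ s.
N = 2.60×10¹⁴ × 7.753×10⁴ = 2.016×10¹⁹.

N = 2.02×10¹⁹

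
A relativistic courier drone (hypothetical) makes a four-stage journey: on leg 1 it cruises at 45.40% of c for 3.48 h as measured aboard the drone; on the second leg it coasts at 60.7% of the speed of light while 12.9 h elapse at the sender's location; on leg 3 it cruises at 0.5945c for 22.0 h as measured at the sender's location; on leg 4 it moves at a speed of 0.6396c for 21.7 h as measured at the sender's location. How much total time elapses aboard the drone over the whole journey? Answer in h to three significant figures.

Leg 1: 3.48 h is already measured aboard the drone.
Leg 2: β = 0.607; γ = 1/√(1 − 0.607²) = 1/√0.6316 = 1.258; τ_2 = 12.9/1.258 = 10.25 h.
Leg 3: γ = 1/√(1 − 0.5945²) = 1/√0.6466 = 1.244; τ_3 = 22.0/1.244 = 17.69 h.
Leg 4: γ = 1/√(1 − 0.6396²) = 1/√0.5909 = 1.301; τ_4 = 21.7/1.301 = 16.68 h.
Total: 3.480 + 10.25 + 17.69 + 16.68 h.

τ = 48.1 h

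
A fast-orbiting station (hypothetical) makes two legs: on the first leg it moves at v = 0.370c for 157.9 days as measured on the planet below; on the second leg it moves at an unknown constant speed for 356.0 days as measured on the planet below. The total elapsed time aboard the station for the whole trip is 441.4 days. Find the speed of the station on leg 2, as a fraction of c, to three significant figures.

Leg 1: γ = 1/√(1 − 0.370²) = 1/√0.8631 = 1.076; τ_1 = 157.9/1.076 = 146.7 days.
Leg 2: speed unknown; τ_2 = 356.0/γ_2.
Total proper time: 146.7 + τ_2 = 441.4, so τ_2 = 441.4 − 146.7 = 294.7 days.
γ_2 = 356.0/294.7 = 1.208; β = √(1 − 1/γ²) = √0.3147.

β = 0.561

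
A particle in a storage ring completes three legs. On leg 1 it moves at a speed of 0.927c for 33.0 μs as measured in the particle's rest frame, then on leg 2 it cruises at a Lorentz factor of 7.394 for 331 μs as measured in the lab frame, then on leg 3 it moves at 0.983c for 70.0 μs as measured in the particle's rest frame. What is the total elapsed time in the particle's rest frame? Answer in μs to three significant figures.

Leg 1: 33.0 μs is already measured in the particle's rest frame.
Leg 2: γ = 7.394; τ_2 = 331/7.394 = 44.77 μs.
Leg 3: 70.0 μs is already measured in the particle's rest frame.
Total: 33.00 + 44.77 + 70.00 μs.

τ = 148 μs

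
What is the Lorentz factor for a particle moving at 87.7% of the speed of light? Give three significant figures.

β = 0.877; γ = 1/√(1 − 0.877²) = 1/√0.2309 = 2.081

γ = 2.08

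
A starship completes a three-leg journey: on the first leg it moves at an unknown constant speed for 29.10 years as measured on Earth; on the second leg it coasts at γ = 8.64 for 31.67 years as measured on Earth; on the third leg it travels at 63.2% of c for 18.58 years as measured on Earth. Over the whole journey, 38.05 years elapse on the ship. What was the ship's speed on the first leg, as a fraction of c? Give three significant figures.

β = 0.727

Leg 1: speed unknown; τ_1 = 29.10/γ_1.
Leg 2: γ = 8.64; τ_2 = 31.67/8.640 = 3.666 years.
Leg 3: β = 0.632; γ = 1/√(1 − 0.632²) = 1/√0.6006 = 1.290; τ_3 = 18.58/1.290 = 14.40 years.
Total proper time: τ_1 + 3.666 + 14.40 = 38.05, so τ_1 = 38.05 − 18.06 = 19.99 years.
γ_1 = 29.10/19.99 = 1.456; β = √(1 − 1/γ²) = √0.5283.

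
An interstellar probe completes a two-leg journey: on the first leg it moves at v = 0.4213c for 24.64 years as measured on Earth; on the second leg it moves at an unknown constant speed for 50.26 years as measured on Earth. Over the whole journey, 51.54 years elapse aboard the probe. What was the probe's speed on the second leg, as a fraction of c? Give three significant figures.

β = 0.814

Leg 1: γ = 1/√(1 − 0.4213²) = 1/√0.8225 = 1.103; τ_1 = 24.64/1.103 = 22.35 years.
Leg 2: speed unknown; τ_2 = 50.26/γ_2.
Total proper time: 22.35 + τ_2 = 51.54, so τ_2 = 51.54 − 22.35 = 29.19 years.
γ_2 = 50.26/29.19 = 1.722; β = √(1 − 1/γ²) = √0.6626.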